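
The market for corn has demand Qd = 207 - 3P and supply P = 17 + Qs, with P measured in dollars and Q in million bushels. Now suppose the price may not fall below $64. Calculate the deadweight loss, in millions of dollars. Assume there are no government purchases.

384

Rearranging supply gives Qs = P - 17. Equilibrium: 207 - 3P = P - 17, so 224 = 4P and P* = 56, Q* = 39.
Since 64 > 56, the floor is binding.
At P = 64: Qd = 207 - 3·64 = 15 and Qs = 64 - 17 = 47.
Quantity traded falls to 15. At Q = 15 the demand price is (207 - 15)/3 = 64 and the supply price is 17 + 15 = 32.
Deadweight loss = ½ · (64 - 32) · (39 - 15) = ½ · 32 · 24 = 384.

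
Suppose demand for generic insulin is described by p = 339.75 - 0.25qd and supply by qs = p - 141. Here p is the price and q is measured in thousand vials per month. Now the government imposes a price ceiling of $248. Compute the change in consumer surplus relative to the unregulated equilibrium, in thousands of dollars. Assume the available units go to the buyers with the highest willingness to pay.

Rearranging demand gives qd = 1359 - 4p. Equilibrium: 1359 - 4p = p - 141, so 1500 = 5p and p* = 300, q* = 159.
The ceiling of 248 is below the equilibrium price 300, so it binds.
At p = 248: qd = 1359 - 4·248 = 367 and qs = 248 - 141 = 107.
Consumer surplus without the control is ½ · (339.75 - 300) · 159 = 3160.125.
With the ceiling, 107 units are sold at 248 (assume they go to the highest-value buyers). The demand price at q = 107 is 313, so CS = ½ · [(339.75 - 248) + (313 - 248)] · 107 = 8386.125.
Change in consumer surplus = 8386.125 - 3160.125 = 5226.

5226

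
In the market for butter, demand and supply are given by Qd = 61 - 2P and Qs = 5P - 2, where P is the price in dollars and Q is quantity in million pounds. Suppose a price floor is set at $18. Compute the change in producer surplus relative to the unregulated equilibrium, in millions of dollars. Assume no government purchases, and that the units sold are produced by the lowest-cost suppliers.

In a free market, 61 - 2P = 5P - 2 gives the equilibrium P* = 9, Q* = 43.
Since 18 > 9, the floor is binding.
At P = 18: Qd = 61 - 2·18 = 25 and Qs = 5·18 - 2 = 88.
Producer surplus without the control is ½ · (9 - 0.4) · 43 = 184.9.
With the floor, 25 units are sold at 18. The supply price at Q = 25 is 5.4, so PS = ½ · [(18 - 0.4) + (18 - 5.4)] · 25 = 377.5.
Change in producer surplus = 377.5 - 184.9 = 192.6.

192.6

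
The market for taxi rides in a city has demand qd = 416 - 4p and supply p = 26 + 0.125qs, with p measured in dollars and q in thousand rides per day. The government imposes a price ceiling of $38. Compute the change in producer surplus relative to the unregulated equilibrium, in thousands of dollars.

-2128

Rearranging supply gives qs = 8p - 208. Equilibrium: 416 - 4p = 8p - 208, so 624 = 12p and p* = 52, q* = 208.
The ceiling of 38 is below the equilibrium price 52, so it binds.
At p = 38: qd = 416 - 4·38 = 264 and qs = 8·38 - 208 = 96.
Producer surplus without the control is ½ · (52 - 26) · 208 = 2704.
With the ceiling, producers sell 96 units at 38, so PS = ½ · (38 - 26) · 96 = 576.
Change in producer surplus = 576 - 2704 = -2128.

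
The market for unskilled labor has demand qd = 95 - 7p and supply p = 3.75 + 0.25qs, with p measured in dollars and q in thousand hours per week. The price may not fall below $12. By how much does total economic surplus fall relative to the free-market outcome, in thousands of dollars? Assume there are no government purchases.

Rearranging supply gives qs = 4p - 15. Setting quantity demanded equal to quantity supplied, 95 - 7p = 4p - 15, gives p* = 10 and q* = 25.
The floor of 12 is above the equilibrium price 10, so it binds.
At p = 12: qd = 95 - 7·12 = 11 and qs = 4·12 - 15 = 33.
Quantity traded falls to 11. At q = 11 the demand price is (95 - 11)/7 = 12 and the supply price is (15 + 11)/4 = 6.5.
Deadweight loss = ½ · (12 - 6.5) · (25 - 11) = ½ · 5.5 · 14 = 38.5.

38.5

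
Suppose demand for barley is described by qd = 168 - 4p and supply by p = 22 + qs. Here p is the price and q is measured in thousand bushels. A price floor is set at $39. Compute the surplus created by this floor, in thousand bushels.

5

Rearranging supply gives qs = p - 22. Setting quantity demanded equal to quantity supplied, 168 - 4p = p - 22, gives p* = 38 and q* = 16.
The floor of 39 is above the equilibrium price 38, so it binds.
At p = 39: qd = 168 - 4·39 = 12 and qs = 39 - 22 = 17.
Surplus = qs - qd = 17 - 12 = 5.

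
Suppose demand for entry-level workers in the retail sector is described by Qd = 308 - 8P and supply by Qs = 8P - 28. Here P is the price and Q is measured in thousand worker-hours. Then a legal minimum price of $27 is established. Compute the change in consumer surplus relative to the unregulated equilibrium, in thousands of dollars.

-696

In a free market, 308 - 8P = 8P - 28 gives the equilibrium P* = 21, Q* = 140.
Since 27 > 21, the floor is binding.
At P = 27: Qd = 308 - 8·27 = 92 and Qs = 8·27 - 28 = 188.
Consumer surplus without the control is ½ · (38.5 - 21) · 140 = 1225.
With the floor, consumers buy 92 units at 27, so CS = ½ · (38.5 - 27) · 92 = 529.
Change in consumer surplus = 529 - 1225 = -696.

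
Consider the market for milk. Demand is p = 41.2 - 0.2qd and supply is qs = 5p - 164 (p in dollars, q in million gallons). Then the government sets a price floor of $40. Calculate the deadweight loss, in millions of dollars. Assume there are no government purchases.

45

Rearranging demand gives qd = 206 - 5p. Without the control the market clears where 206 - 5p = 5p - 164, i.e. p* = 37 and q* = 21.
The floor of 40 is above the equilibrium price 37, so it binds.
At p = 40: qd = 206 - 5·40 = 6 and qs = 5·40 - 164 = 36.
Quantity traded falls to 6. At q = 6 the demand price is (206 - 6)/5 = 40 and the supply price is (164 + 6)/5 = 34.
Deadweight loss = ½ · (40 - 34) · (21 - 6) = ½ · 6 · 15 = 45.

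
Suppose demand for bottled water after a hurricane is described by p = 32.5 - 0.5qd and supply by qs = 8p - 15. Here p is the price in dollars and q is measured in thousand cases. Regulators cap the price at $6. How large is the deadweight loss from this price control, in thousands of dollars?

80

Rearranging demand gives qd = 65 - 2p. Equilibrium: 65 - 2p = 8p - 15, so 80 = 10p and p* = 8, q* = 49.
Because the ceiling (6) lies below the market-clearing price, it is binding.
At p = 6: qd = 65 - 2·6 = 53 and qs = 8·6 - 15 = 33.
Quantity traded falls to 33. At q = 33 the demand price is (65 - 33)/2 = 16 and the supply price is (15 + 33)/8 = 6.
Deadweight loss = ½ · (16 - 6) · (49 - 33) = ½ · 10 · 16 = 80.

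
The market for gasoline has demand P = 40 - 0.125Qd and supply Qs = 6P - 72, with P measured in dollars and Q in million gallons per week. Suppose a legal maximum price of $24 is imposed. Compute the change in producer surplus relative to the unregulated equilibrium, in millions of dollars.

Rearranging demand gives Qd = 320 - 8P. Without the control the market clears where 320 - 8P = 6P - 72, i.e. P* = 28 and Q* = 96.
Since 24 < 28, the ceiling is binding.
At P = 24: Qd = 320 - 8·24 = 128 and Qs = 6·24 - 72 = 72.
Producer surplus without the control is ½ · (28 - 12) · 96 = 768.
With the ceiling, producers sell 72 units at 24, so PS = ½ · (24 - 12) · 72 = 432.
Change in producer surplus = 432 - 768 = -336.

-336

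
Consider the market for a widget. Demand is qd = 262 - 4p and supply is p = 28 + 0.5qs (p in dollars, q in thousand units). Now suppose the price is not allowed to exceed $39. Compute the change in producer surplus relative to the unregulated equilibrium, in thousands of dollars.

Rearranging supply gives qs = 2p - 56. Equilibrium: 262 - 4p = 2p - 56, so 318 = 6p and p* = 53, q* = 50.
Since 39 < 53, the ceiling is binding.
At p = 39: qd = 262 - 4·39 = 106 and qs = 2·39 - 56 = 22.
Producer surplus without the control is ½ · (53 - 28) · 50 = 625.
With the ceiling, producers sell 22 units at 39, so PS = ½ · (39 - 28) · 22 = 121.
Change in producer surplus = 121 - 625 = -504.

-504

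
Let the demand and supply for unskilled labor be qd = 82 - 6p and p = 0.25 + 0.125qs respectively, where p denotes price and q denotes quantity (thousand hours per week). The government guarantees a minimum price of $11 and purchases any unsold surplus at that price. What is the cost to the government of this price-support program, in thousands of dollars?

770

Rearranging supply gives qs = 8p - 2. In a free market, 82 - 6p = 8p - 2 gives the equilibrium p* = 6, q* = 46.
Since 11 > 6, the floor is binding.
At p = 11: qd = 82 - 6·11 = 16 and qs = 8·11 - 2 = 86.
Surplus = qs - qd = 70.
Government expenditure = surplus × support price = 70 × 11 = 770.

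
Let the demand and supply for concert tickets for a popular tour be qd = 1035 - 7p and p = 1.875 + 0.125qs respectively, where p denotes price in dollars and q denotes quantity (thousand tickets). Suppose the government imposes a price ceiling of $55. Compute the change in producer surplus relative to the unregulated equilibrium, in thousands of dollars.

-7275

Rearranging supply gives qs = 8p - 15. Without the control the market clears where 1035 - 7p = 8p - 15, i.e. p* = 70 and q* = 545.
Since 55 < 70, the ceiling is binding.
At p = 55: qd = 1035 - 7·55 = 650 and qs = 8·55 - 15 = 425.
Producer surplus without the control is ½ · (70 - 1.875) · 545 = 18564.0625.
With the ceiling, producers sell 425 units at 55, so PS = ½ · (55 - 1.875) · 425 = 11289.0625.
Change in producer surplus = 11289.0625 - 18564.0625 = -7275.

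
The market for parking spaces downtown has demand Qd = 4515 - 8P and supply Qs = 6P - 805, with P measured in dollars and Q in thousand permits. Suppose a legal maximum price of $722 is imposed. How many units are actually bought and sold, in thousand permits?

1475

Without the control the market clears where 4515 - 8P = 6P - 805, i.e. P* = 380 and Q* = 1475.
The ceiling of 722 is above the equilibrium price 380, so it is not binding; the market clears at P* = 380, Q* = 1475.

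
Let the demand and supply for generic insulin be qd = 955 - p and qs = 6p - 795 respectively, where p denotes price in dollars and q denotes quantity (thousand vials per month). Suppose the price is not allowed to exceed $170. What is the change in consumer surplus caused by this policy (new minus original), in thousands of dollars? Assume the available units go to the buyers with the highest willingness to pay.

Without the control the market clears where 955 - p = 6p - 795, i.e. p* = 250 and q* = 705.
Since 170 < 250, the ceiling is binding.
At p = 170: qd = 955 - 170 = 785 and qs = 6·170 - 795 = 225.
Consumer surplus without the control is ½ · (955 - 250) · 705 = 248512.5.
With the ceiling, 225 units are sold at 170 (assume they go to the highest-value buyers). The demand price at q = 225 is 730, so CS = ½ · [(955 - 170) + (730 - 170)] · 225 = 151312.5.
Change in consumer surplus = 151312.5 - 248512.5 = -97200.

-97200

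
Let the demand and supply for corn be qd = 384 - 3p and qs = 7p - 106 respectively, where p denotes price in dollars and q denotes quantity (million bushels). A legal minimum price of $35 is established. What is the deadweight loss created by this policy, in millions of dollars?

Equilibrium: 384 - 3p = 7p - 106, so 490 = 10p and p* = 49, q* = 237.
The floor of 35 is below the equilibrium price 49, so it is not binding; the market clears at p* = 49, q* = 237.
Since the control does not bind, no trades are prevented and deadweight loss is zero.

0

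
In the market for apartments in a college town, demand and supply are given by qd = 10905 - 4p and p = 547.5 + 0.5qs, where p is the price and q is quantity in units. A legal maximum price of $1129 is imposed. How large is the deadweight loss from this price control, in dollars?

1137961.5

Rearranging supply gives qs = 2p - 1095. Setting quantity demanded equal to quantity supplied, 10905 - 4p = 2p - 1095, gives p* = 2000 and q* = 2905.
Because the ceiling (1129) lies below the market-clearing price, it is binding.
At p = 1129: qd = 10905 - 4·1129 = 6389 and qs = 2·1129 - 1095 = 1163.
Quantity traded falls to 1163. At q = 1163 the demand price is (10905 - 1163)/4 = 2435.5 and the supply price is (1095 + 1163)/2 = 1129.
Deadweight loss = ½ · (2435.5 - 1129) · (2905 - 1163) = ½ · 1306.5 · 1742 = 1137961.5.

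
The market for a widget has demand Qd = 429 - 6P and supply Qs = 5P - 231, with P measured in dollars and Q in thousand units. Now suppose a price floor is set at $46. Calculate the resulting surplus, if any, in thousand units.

0

In a free market, 429 - 6P = 5P - 231 gives the equilibrium P* = 60, Q* = 69.
The floor of 46 is below the equilibrium price 60, so it is not binding; the market clears at P* = 60, Q* = 69.
Since the control does not bind, there is no surplus.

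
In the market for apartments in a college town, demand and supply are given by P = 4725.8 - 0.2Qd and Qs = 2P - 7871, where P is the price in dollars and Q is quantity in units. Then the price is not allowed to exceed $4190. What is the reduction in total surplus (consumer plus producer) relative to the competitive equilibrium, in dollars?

134540

Rearranging demand gives Qd = 23629 - 5P. Equilibrium: 23629 - 5P = 2P - 7871, so 31500 = 7P and P* = 4500, Q* = 1129.
Since 4190 < 4500, the ceiling is binding.
At P = 4190: Qd = 23629 - 5·4190 = 2679 and Qs = 2·4190 - 7871 = 509.
Quantity traded falls to 509. At Q = 509 the demand price is (23629 - 509)/5 = 4624 and the supply price is (7871 + 509)/2 = 4190.
Deadweight loss = ½ · (4624 - 4190) · (1129 - 509) = ½ · 434 · 620 = 134540.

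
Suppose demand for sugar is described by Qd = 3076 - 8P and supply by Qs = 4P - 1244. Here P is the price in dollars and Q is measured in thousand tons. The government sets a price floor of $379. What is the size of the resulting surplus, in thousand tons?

228

Without the control the market clears where 3076 - 8P = 4P - 1244, i.e. P* = 360 and Q* = 196.
The floor of 379 is above the equilibrium price 360, so it binds.
At P = 379: Qd = 3076 - 8·379 = 44 and Qs = 4·379 - 1244 = 272.
Surplus = Qs - Qd = 272 - 44 = 228.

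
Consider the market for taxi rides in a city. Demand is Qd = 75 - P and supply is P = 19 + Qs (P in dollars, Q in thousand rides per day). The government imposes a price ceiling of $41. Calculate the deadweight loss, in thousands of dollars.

36

Rearranging supply gives Qs = P - 19. Equilibrium: 75 - P = P - 19, so 94 = 2P and P* = 47, Q* = 28.
Because the ceiling (41) lies below the market-clearing price, it is binding.
At P = 41: Qd = 75 - 41 = 34 and Qs = 41 - 19 = 22.
Quantity traded falls to 22. At Q = 22 the demand price is 75 - 22 = 53 and the supply price is 19 + 22 = 41.
Deadweight loss = ½ · (53 - 41) · (28 - 22) = ½ · 12 · 6 = 36.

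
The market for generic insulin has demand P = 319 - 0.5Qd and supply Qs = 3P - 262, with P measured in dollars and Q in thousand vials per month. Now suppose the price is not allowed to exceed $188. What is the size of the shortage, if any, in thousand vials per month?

0

Rearranging demand gives Qd = 638 - 2P. In a free market, 638 - 2P = 3P - 262 gives the equilibrium P* = 180, Q* = 278.
The ceiling of 188 is above the equilibrium price 180, so it is not binding; the market clears at P* = 180, Q* = 278.
Since the control does not bind, there is no shortage.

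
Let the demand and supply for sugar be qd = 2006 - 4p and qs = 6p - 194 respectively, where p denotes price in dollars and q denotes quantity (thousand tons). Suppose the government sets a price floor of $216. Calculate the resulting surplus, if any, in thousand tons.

0

Equilibrium: 2006 - 4p = 6p - 194, so 2200 = 10p and p* = 220, q* = 1126.
Since 216 is below p* = 220, the floor does not bind and the free-market outcome prevails.
Since the control does not bind, there is no surplus.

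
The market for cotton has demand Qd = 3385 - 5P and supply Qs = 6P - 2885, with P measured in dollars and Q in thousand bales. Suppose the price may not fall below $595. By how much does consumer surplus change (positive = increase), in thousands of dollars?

Without the control the market clears where 3385 - 5P = 6P - 2885, i.e. P* = 570 and Q* = 535.
The floor of 595 is above the equilibrium price 570, so it binds.
At P = 595: Qd = 3385 - 5·595 = 410 and Qs = 6·595 - 2885 = 685.
Consumer surplus without the control is ½ · (677 - 570) · 535 = 28622.5.
With the floor, consumers buy 410 units at 595, so CS = ½ · (677 - 595) · 410 = 16810.
Change in consumer surplus = 16810 - 28622.5 = -11812.5.

-11812.5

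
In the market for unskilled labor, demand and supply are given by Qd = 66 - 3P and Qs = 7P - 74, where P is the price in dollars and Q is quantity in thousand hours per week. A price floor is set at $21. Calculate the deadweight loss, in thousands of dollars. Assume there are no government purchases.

Without the control the market clears where 66 - 3P = 7P - 74, i.e. P* = 14 and Q* = 24.
Because the floor (21) lies above the market-clearing price, it is binding.
At P = 21: Qd = 66 - 3·21 = 3 and Qs = 7·21 - 74 = 73.
Quantity traded falls to 3. At Q = 3 the demand price is (66 - 3)/3 = 21 and the supply price is (74 + 3)/7 = 11.
Deadweight loss = ½ · (21 - 11) · (24 - 3) = ½ · 10 · 21 = 105.

105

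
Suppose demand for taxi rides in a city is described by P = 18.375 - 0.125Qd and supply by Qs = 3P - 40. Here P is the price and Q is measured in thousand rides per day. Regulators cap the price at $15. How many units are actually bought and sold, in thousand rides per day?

Rearranging demand gives Qd = 147 - 8P. In a free market, 147 - 8P = 3P - 40 gives the equilibrium P* = 17, Q* = 11.
Since 15 < 17, the ceiling is binding.
At P = 15: Qd = 147 - 8·15 = 27 and Qs = 3·15 - 40 = 5.
The quantity actually transacted is the short side, supply: 5.

5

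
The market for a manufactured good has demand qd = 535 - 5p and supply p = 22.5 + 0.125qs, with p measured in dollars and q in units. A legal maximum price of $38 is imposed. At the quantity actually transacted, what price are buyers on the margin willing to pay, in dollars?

Rearranging supply gives qs = 8p - 180. Equilibrium: 535 - 5p = 8p - 180, so 715 = 13p and p* = 55, q* = 260.
The ceiling of 38 is below the equilibrium price 55, so it binds.
At p = 38: qd = 535 - 5·38 = 345 and qs = 8·38 - 180 = 124.
Only 124 units reach the market. On the demand curve, the marginal buyer's willingness to pay at q = 124 is (535 - 124)/5 = 82.2.

82.2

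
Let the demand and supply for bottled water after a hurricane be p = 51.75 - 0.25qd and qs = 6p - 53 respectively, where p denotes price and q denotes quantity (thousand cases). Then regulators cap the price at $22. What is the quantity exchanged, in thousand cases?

Rearranging demand gives qd = 207 - 4p. In a free market, 207 - 4p = 6p - 53 gives the equilibrium p* = 26, q* = 103.
Because the ceiling (22) lies below the market-clearing price, it is binding.
At p = 22: qd = 207 - 4·22 = 119 and qs = 6·22 - 53 = 79.
The quantity actually transacted is the short side, supply: 79.

79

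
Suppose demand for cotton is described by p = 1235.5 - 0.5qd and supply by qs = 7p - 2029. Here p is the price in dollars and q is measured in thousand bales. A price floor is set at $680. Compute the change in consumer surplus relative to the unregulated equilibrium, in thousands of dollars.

-232380

Rearranging demand gives qd = 2471 - 2p. Equilibrium: 2471 - 2p = 7p - 2029, so 4500 = 9p and p* = 500, q* = 1471.
Because the floor (680) lies above the market-clearing price, it is binding.
At p = 680: qd = 2471 - 2·680 = 1111 and qs = 7·680 - 2029 = 2731.
Consumer surplus without the control is ½ · (1235.5 - 500) · 1471 = 540960.25.
With the floor, consumers buy 1111 units at 680, so CS = ½ · (1235.5 - 680) · 1111 = 308580.25.
Change in consumer surplus = 308580.25 - 540960.25 = -232380.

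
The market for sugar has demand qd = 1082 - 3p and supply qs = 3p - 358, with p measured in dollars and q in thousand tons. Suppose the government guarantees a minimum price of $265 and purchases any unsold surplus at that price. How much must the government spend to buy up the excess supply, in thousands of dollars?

39750

Without the control the market clears where 1082 - 3p = 3p - 358, i.e. p* = 240 and q* = 362.
The floor of 265 is above the equilibrium price 240, so it binds.
At p = 265: qd = 1082 - 3·265 = 287 and qs = 3·265 - 358 = 437.
Surplus = qs - qd = 150.
Government expenditure = surplus × support price = 150 × 265 = 39750.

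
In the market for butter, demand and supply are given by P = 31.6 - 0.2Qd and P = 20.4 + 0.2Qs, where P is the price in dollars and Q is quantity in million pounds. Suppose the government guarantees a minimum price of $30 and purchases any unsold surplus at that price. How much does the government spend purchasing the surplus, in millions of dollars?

1200

Rearranging demand gives Qd = 158 - 5P; rearranging supply gives Qs = 5P - 102. Without the control the market clears where 158 - 5P = 5P - 102, i.e. P* = 26 and Q* = 28.
The floor of 30 is above the equilibrium price 26, so it binds.
At P = 30: Qd = 158 - 5·30 = 8 and Qs = 5·30 - 102 = 48.
Surplus = Qs - Qd = 40.
Government expenditure = surplus × support price = 40 × 30 = 1200.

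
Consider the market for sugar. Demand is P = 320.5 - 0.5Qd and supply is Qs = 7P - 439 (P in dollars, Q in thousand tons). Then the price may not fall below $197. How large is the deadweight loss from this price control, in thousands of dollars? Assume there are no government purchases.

7623

Rearranging demand gives Qd = 641 - 2P. Without the control the market clears where 641 - 2P = 7P - 439, i.e. P* = 120 and Q* = 401.
The floor of 197 is above the equilibrium price 120, so it binds.
At P = 197: Qd = 641 - 2·197 = 247 and Qs = 7·197 - 439 = 940.
Quantity traded falls to 247. At Q = 247 the demand price is (641 - 247)/2 = 197 and the supply price is (439 + 247)/7 = 98.
Deadweight loss = ½ · (197 - 98) · (401 - 247) = ½ · 99 · 154 = 7623.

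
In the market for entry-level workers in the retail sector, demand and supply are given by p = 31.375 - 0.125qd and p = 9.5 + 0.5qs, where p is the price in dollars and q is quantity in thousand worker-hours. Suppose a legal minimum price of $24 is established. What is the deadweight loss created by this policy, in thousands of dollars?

Rearranging demand gives qd = 251 - 8p; rearranging supply gives qs = 2p - 19. In a free market, 251 - 8p = 2p - 19 gives the equilibrium p* = 27, q* = 35.
The floor of 24 is below the equilibrium price 27, so it is not binding; the market clears at p* = 27, q* = 35.
Since the control does not bind, no trades are prevented and deadweight loss is zero.

0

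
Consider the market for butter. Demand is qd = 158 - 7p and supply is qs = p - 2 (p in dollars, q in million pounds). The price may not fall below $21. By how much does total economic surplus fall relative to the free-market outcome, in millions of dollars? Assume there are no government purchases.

28

Setting quantity demanded equal to quantity supplied, 158 - 7p = p - 2, gives p* = 20 and q* = 18.
The floor of 21 is above the equilibrium price 20, so it binds.
At p = 21: qd = 158 - 7·21 = 11 and qs = 21 - 2 = 19.
Quantity traded falls to 11. At q = 11 the demand price is (158 - 11)/7 = 21 and the supply price is 2 + 11 = 13.
Deadweight loss = ½ · (21 - 13) · (18 - 11) = ½ · 8 · 7 = 28.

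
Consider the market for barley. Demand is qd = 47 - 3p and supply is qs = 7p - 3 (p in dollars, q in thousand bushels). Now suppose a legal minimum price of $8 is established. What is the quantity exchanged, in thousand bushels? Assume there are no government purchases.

Equilibrium: 47 - 3p = 7p - 3, so 50 = 10p and p* = 5, q* = 32.
The floor of 8 is above the equilibrium price 5, so it binds.
At p = 8: qd = 47 - 3·8 = 23 and qs = 7·8 - 3 = 53.
The quantity actually transacted is the short side, demand: 23.

23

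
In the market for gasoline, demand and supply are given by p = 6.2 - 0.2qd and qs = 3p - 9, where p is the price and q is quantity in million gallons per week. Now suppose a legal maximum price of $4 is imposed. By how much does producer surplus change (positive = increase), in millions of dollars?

Rearranging demand gives qd = 31 - 5p. Setting quantity demanded equal to quantity supplied, 31 - 5p = 3p - 9, gives p* = 5 and q* = 6.
Since 4 < 5, the ceiling is binding.
At p = 4: qd = 31 - 5·4 = 11 and qs = 3·4 - 9 = 3.
Producer surplus without the control is ½ · (5 - 3) · 6 = 6.
With the ceiling, producers sell 3 units at 4, so PS = ½ · (4 - 3) · 3 = 1.5.
Change in producer surplus = 1.5 - 6 = -4.5.

-4.5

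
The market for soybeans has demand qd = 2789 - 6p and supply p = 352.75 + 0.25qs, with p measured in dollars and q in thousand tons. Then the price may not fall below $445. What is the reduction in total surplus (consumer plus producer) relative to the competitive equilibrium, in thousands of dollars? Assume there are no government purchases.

4687.5

Rearranging supply gives qs = 4p - 1411. Without the control the market clears where 2789 - 6p = 4p - 1411, i.e. p* = 420 and q* = 269.
The floor of 445 is above the equilibrium price 420, so it binds.
At p = 445: qd = 2789 - 6·445 = 119 and qs = 4·445 - 1411 = 369.
Quantity traded falls to 119. At q = 119 the demand price is (2789 - 119)/6 = 445 and the supply price is (1411 + 119)/4 = 382.5.
Deadweight loss = ½ · (445 - 382.5) · (269 - 119) = ½ · 62.5 · 150 = 4687.5.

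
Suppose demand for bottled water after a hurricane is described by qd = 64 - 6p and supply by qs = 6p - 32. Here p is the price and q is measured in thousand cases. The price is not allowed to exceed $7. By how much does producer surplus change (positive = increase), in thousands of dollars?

Without the control the market clears where 64 - 6p = 6p - 32, i.e. p* = 8 and q* = 16.
The ceiling of 7 is below the equilibrium price 8, so it binds.
At p = 7: qd = 64 - 6·7 = 22 and qs = 6·7 - 32 = 10.
Producer surplus without the control is ½ · (8 - 16/3) · 16 = 64/3.
With the ceiling, producers sell 10 units at 7, so PS = ½ · (7 - 16/3) · 10 = 25/3.
Change in producer surplus = 25/3 - 64/3 = -13.

-13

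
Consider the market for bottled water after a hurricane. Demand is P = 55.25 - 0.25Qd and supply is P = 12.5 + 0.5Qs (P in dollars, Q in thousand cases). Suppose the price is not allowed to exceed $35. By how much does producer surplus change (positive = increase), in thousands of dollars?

-306

Rearranging demand gives Qd = 221 - 4P; rearranging supply gives Qs = 2P - 25. In a free market, 221 - 4P = 2P - 25 gives the equilibrium P* = 41, Q* = 57.
The ceiling of 35 is below the equilibrium price 41, so it binds.
At P = 35: Qd = 221 - 4·35 = 81 and Qs = 2·35 - 25 = 45.
Producer surplus without the control is ½ · (41 - 12.5) · 57 = 812.25.
With the ceiling, producers sell 45 units at 35, so PS = ½ · (35 - 12.5) · 45 = 506.25.
Change in producer surplus = 506.25 - 812.25 = -306.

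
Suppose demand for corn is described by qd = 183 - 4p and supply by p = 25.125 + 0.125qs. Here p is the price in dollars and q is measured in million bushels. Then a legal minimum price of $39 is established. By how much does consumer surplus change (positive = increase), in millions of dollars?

Rearranging supply gives qs = 8p - 201. In a free market, 183 - 4p = 8p - 201 gives the equilibrium p* = 32, q* = 55.
Because the floor (39) lies above the market-clearing price, it is binding.
At p = 39: qd = 183 - 4·39 = 27 and qs = 8·39 - 201 = 111.
Consumer surplus without the control is ½ · (45.75 - 32) · 55 = 378.125.
With the floor, consumers buy 27 units at 39, so CS = ½ · (45.75 - 39) · 27 = 91.125.
Change in consumer surplus = 91.125 - 378.125 = -287.

-287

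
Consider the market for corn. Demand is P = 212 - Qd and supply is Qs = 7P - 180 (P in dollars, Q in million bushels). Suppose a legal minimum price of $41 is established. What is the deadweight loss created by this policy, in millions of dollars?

0

Rearranging demand gives Qd = 212 - P. Equilibrium: 212 - P = 7P - 180, so 392 = 8P and P* = 49, Q* = 163.
The floor of 41 is below the equilibrium price 49, so it is not binding; the market clears at P* = 49, Q* = 163.
Since the control does not bind, no trades are prevented and deadweight loss is zero.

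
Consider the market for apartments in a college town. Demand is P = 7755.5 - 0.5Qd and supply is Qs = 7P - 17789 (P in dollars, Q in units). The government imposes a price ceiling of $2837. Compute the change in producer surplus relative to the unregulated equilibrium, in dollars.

-4393101.5

Rearranging demand gives Qd = 15511 - 2P. Equilibrium: 15511 - 2P = 7P - 17789, so 33300 = 9P and P* = 3700, Q* = 8111.
Since 2837 < 3700, the ceiling is binding.
At P = 2837: Qd = 15511 - 2·2837 = 9837 and Qs = 7·2837 - 17789 = 2070.
Producer surplus without the control is ½ · (3700 - 17789/7) · 8111 = 65788321/14.
With the ceiling, producers sell 2070 units at 2837, so PS = ½ · (2837 - 17789/7) · 2070 = 2142450/7.
Change in producer surplus = 2142450/7 - 65788321/14 = -4393101.5.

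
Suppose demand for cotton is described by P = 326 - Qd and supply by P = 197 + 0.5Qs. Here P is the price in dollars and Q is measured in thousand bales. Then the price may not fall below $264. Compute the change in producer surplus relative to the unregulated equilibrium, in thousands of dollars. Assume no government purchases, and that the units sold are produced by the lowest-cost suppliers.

1344

Rearranging demand gives Qd = 326 - P; rearranging supply gives Qs = 2P - 394. Setting quantity demanded equal to quantity supplied, 326 - P = 2P - 394, gives P* = 240 and Q* = 86.
Since 264 > 240, the floor is binding.
At P = 264: Qd = 326 - 264 = 62 and Qs = 2·264 - 394 = 134.
Producer surplus without the control is ½ · (240 - 197) · 86 = 1849.
With the floor, 62 units are sold at 264. The supply price at Q = 62 is 228, so PS = ½ · [(264 - 197) + (264 - 228)] · 62 = 3193.
Change in producer surplus = 3193 - 1849 = 1344.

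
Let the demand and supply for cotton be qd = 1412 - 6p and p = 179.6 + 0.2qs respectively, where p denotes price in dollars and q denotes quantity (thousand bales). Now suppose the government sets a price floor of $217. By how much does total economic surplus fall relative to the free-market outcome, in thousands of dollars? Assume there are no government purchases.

Rearranging supply gives qs = 5p - 898. Equilibrium: 1412 - 6p = 5p - 898, so 2310 = 11p and p* = 210, q* = 152.
The floor of 217 is above the equilibrium price 210, so it binds.
At p = 217: qd = 1412 - 6·217 = 110 and qs = 5·217 - 898 = 187.
Quantity traded falls to 110. At q = 110 the demand price is (1412 - 110)/6 = 217 and the supply price is (898 + 110)/5 = 201.6.
Deadweight loss = ½ · (217 - 201.6) · (152 - 110) = ½ · 15.4 · 42 = 323.4.

323.4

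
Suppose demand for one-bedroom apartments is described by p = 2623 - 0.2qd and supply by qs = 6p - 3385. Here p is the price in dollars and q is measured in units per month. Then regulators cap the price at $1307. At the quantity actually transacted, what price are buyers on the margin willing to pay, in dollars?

1731.6

Rearranging demand gives qd = 13115 - 5p. Setting quantity demanded equal to quantity supplied, 13115 - 5p = 6p - 3385, gives p* = 1500 and q* = 5615.
Since 1307 < 1500, the ceiling is binding.
At p = 1307: qd = 13115 - 5·1307 = 6580 and qs = 6·1307 - 3385 = 4457.
Only 4457 units reach the market. On the demand curve, the marginal buyer's willingness to pay at q = 4457 is (13115 - 4457)/5 = 1731.6.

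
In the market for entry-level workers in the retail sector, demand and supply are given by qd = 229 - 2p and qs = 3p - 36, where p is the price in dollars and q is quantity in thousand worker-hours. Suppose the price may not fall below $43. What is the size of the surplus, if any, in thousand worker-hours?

0

In a free market, 229 - 2p = 3p - 36 gives the equilibrium p* = 53, q* = 123.
The floor of 43 is below the equilibrium price 53, so it is not binding; the market clears at p* = 53, q* = 123.
Since the control does not bind, there is no surplus.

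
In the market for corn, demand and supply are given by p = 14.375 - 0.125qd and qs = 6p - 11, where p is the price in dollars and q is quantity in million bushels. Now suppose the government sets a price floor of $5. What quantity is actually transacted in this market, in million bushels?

43

Rearranging demand gives qd = 115 - 8p. Setting quantity demanded equal to quantity supplied, 115 - 8p = 6p - 11, gives p* = 9 and q* = 43.
The floor of 5 is below the equilibrium price 9, so it is not binding; the market clears at p* = 9, q* = 43.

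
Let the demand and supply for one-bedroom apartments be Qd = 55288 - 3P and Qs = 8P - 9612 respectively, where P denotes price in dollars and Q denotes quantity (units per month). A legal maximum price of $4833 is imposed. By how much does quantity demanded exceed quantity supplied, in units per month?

11737

In a free market, 55288 - 3P = 8P - 9612 gives the equilibrium P* = 5900, Q* = 37588.
Because the ceiling (4833) lies below the market-clearing price, it is binding.
At P = 4833: Qd = 55288 - 3·4833 = 40789 and Qs = 8·4833 - 9612 = 29052.
Shortage = Qd - Qs = 40789 - 29052 = 11737.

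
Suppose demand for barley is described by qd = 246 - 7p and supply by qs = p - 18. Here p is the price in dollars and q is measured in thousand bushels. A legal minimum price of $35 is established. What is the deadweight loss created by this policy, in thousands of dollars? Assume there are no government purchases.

112

Equilibrium: 246 - 7p = p - 18, so 264 = 8p and p* = 33, q* = 15.
The floor of 35 is above the equilibrium price 33, so it binds.
At p = 35: qd = 246 - 7·35 = 1 and qs = 35 - 18 = 17.
Quantity traded falls to 1. At q = 1 the demand price is (246 - 1)/7 = 35 and the supply price is 18 + 1 = 19.
Deadweight loss = ½ · (35 - 19) · (15 - 1) = ½ · 16 · 14 = 112.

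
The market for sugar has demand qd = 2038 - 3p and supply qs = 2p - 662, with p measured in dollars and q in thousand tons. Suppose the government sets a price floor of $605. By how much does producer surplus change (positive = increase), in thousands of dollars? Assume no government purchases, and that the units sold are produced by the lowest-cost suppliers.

Equilibrium: 2038 - 3p = 2p - 662, so 2700 = 5p and p* = 540, q* = 418.
The floor of 605 is above the equilibrium price 540, so it binds.
At p = 605: qd = 2038 - 3·605 = 223 and qs = 2·605 - 662 = 548.
Producer surplus without the control is ½ · (540 - 331) · 418 = 43681.
With the floor, 223 units are sold at 605. The supply price at q = 223 is 442.5, so PS = ½ · [(605 - 331) + (605 - 442.5)] · 223 = 48669.75.
Change in producer surplus = 48669.75 - 43681 = 4988.75.

4988.75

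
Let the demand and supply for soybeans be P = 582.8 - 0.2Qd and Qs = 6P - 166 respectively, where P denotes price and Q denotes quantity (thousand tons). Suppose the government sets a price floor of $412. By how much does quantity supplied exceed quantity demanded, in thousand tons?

Rearranging demand gives Qd = 2914 - 5P. In a free market, 2914 - 5P = 6P - 166 gives the equilibrium P* = 280, Q* = 1514.
The floor of 412 is above the equilibrium price 280, so it binds.
At P = 412: Qd = 2914 - 5·412 = 854 and Qs = 6·412 - 166 = 2306.
Surplus = Qs - Qd = 2306 - 854 = 1452.

1452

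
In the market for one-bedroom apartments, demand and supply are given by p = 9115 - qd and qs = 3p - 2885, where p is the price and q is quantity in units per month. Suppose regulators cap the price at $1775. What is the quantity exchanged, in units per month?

Rearranging demand gives qd = 9115 - p. Without the control the market clears where 9115 - p = 3p - 2885, i.e. p* = 3000 and q* = 6115.
Since 1775 < 3000, the ceiling is binding.
At p = 1775: qd = 9115 - 1775 = 7340 and qs = 3·1775 - 2885 = 2440.
The quantity actually transacted is the short side, supply: 2440.

2440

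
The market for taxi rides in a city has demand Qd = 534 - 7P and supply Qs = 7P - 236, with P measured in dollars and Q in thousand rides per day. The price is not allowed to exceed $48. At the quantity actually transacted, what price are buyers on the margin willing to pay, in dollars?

62

Without the control the market clears where 534 - 7P = 7P - 236, i.e. P* = 55 and Q* = 149.
The ceiling of 48 is below the equilibrium price 55, so it binds.
At P = 48: Qd = 534 - 7·48 = 198 and Qs = 7·48 - 236 = 100.
Only 100 units reach the market. On the demand curve, the marginal buyer's willingness to pay at Q = 100 is (534 - 100)/7 = 62.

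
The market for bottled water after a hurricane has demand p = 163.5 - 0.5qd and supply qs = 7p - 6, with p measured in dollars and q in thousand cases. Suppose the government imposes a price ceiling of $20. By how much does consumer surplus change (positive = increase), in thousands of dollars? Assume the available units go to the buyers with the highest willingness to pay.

-1262.25

Rearranging demand gives qd = 327 - 2p. Equilibrium: 327 - 2p = 7p - 6, so 333 = 9p and p* = 37, q* = 253.
Since 20 < 37, the ceiling is binding.
At p = 20: qd = 327 - 2·20 = 287 and qs = 7·20 - 6 = 134.
Consumer surplus without the control is ½ · (163.5 - 37) · 253 = 16002.25.
With the ceiling, 134 units are sold at 20 (assume they go to the highest-value buyers). The demand price at q = 134 is 96.5, so CS = ½ · [(163.5 - 20) + (96.5 - 20)] · 134 = 14740.
Change in consumer surplus = 14740 - 16002.25 = -1262.25.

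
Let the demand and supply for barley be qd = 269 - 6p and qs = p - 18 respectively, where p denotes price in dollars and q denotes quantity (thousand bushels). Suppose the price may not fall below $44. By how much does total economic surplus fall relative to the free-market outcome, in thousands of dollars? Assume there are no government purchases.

Without the control the market clears where 269 - 6p = p - 18, i.e. p* = 41 and q* = 23.
The floor of 44 is above the equilibrium price 41, so it binds.
At p = 44: qd = 269 - 6·44 = 5 and qs = 44 - 18 = 26.
Quantity traded falls to 5. At q = 5 the demand price is (269 - 5)/6 = 44 and the supply price is 18 + 5 = 23.
Deadweight loss = ½ · (44 - 23) · (23 - 5) = ½ · 21 · 18 = 189.

189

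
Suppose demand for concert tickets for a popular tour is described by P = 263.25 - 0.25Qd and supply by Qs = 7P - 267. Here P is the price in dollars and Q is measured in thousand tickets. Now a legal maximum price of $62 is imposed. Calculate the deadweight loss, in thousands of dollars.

Rearranging demand gives Qd = 1053 - 4P. In a free market, 1053 - 4P = 7P - 267 gives the equilibrium P* = 120, Q* = 573.
Since 62 < 120, the ceiling is binding.
At P = 62: Qd = 1053 - 4·62 = 805 and Qs = 7·62 - 267 = 167.
Quantity traded falls to 167. At Q = 167 the demand price is (1053 - 167)/4 = 221.5 and the supply price is (267 + 167)/7 = 62.
Deadweight loss = ½ · (221.5 - 62) · (573 - 167) = ½ · 159.5 · 406 = 32378.5.

32378.5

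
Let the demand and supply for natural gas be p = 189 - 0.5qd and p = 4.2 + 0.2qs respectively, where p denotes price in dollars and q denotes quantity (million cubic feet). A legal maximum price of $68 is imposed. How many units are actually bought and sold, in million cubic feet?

Rearranging demand gives qd = 378 - 2p; rearranging supply gives qs = 5p - 21. Without the control the market clears where 378 - 2p = 5p - 21, i.e. p* = 57 and q* = 264.
The ceiling of 68 is above the equilibrium price 57, so it is not binding; the market clears at p* = 57, q* = 264.

264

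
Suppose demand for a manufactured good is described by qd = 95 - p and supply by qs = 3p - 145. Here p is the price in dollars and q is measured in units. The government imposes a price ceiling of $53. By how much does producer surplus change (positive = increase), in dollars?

Without the control the market clears where 95 - p = 3p - 145, i.e. p* = 60 and q* = 35.
Since 53 < 60, the ceiling is binding.
At p = 53: qd = 95 - 53 = 42 and qs = 3·53 - 145 = 14.
Producer surplus without the control is ½ · (60 - 145/3) · 35 = 1225/6.
With the ceiling, producers sell 14 units at 53, so PS = ½ · (53 - 145/3) · 14 = 98/3.
Change in producer surplus = 98/3 - 1225/6 = -171.5.

-171.5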